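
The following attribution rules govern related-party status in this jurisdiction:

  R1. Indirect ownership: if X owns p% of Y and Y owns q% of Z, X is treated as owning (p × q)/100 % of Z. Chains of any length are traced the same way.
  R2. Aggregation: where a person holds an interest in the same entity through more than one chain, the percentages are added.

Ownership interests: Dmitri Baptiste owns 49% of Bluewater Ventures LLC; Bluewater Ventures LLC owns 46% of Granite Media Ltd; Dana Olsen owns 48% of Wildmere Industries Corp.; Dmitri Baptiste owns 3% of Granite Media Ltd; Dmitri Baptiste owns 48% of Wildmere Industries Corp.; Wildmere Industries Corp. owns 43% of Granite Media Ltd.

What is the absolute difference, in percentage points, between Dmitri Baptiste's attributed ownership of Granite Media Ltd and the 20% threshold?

26.18

Chain via Bluewater Ventures LLC (R1): 49% × 46% = 22.54% of Granite Media Ltd.
Chain via Wildmere Industries Corp. (R1): 48% × 43% = 20.64% of Granite Media Ltd.
Direct interest in Granite Media Ltd: 3%.
Aggregating (R2): 22.54% + 20.64% + 3% = 46.18%.
46.18% exceeds the 20% threshold by 26.18 percentage points.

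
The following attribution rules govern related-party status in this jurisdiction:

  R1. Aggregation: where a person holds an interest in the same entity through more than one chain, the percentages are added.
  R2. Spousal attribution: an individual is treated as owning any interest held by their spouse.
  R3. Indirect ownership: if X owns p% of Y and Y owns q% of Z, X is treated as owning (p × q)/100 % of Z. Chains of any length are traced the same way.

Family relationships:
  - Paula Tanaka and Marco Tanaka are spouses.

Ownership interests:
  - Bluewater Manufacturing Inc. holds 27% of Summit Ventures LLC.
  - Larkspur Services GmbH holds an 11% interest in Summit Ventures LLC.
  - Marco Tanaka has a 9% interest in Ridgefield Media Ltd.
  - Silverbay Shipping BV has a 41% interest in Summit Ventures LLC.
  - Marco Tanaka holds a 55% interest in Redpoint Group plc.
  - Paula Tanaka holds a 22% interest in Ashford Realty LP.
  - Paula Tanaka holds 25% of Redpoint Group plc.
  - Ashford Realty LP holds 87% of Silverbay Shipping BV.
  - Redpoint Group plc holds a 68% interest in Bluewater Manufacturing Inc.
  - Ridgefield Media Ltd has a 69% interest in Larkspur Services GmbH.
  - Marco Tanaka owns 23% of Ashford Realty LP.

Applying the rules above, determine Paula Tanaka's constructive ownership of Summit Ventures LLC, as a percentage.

By spousal attribution (R2), Paula Tanaka is treated as also owning Marco Tanaka's interest in Ashford Realty LP, giving 22% + 23% = 45%.
By spousal attribution (R2), Paula Tanaka is treated as also owning Marco Tanaka's interest in Redpoint Group plc, giving 25% + 55% = 80%.
By spousal attribution (R2), Paula Tanaka is treated as owning Marco Tanaka's 9% interest in Ridgefield Media Ltd.
Chain via Ashford Realty LP → Silverbay Shipping BV (R3): 45% × 87% × 41% = 16.0515% of Summit Ventures LLC.
Chain via Redpoint Group plc → Bluewater Manufacturing Inc. (R3): 80% × 68% × 27% = 14.688% of Summit Ventures LLC.
Chain via Ridgefield Media Ltd → Larkspur Services GmbH (R3): 9% × 69% × 11% = 0.6831% of Summit Ventures LLC.
Aggregating (R1): 16.0515% + 14.688% + 0.6831% = 31.4226%.

31.4226%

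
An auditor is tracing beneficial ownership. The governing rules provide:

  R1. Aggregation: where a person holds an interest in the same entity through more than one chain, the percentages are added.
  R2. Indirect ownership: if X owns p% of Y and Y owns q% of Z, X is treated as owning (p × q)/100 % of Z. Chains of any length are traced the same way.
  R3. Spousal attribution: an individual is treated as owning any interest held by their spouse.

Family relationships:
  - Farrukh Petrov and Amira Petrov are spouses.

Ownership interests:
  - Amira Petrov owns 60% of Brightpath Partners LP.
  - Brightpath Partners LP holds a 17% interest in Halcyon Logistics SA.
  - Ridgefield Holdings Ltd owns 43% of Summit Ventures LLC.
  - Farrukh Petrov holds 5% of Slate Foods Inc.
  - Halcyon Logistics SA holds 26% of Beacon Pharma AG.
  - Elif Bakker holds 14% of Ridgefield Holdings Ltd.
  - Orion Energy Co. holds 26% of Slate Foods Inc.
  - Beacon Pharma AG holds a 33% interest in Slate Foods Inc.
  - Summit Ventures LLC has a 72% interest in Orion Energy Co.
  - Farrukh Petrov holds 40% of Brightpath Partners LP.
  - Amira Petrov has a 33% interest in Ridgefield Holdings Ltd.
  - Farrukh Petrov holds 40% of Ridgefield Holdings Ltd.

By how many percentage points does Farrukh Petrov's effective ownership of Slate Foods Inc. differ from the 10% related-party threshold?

2.334808

By spousal attribution (R3), Farrukh Petrov is treated as also owning Amira Petrov's interest in Ridgefield Holdings Ltd, giving 40% + 33% = 73%.
By spousal attribution (R3), Farrukh Petrov is treated as also owning Amira Petrov's interest in Brightpath Partners LP, giving 40% + 60% = 100%.
Chain via Ridgefield Holdings Ltd → Summit Ventures LLC → Orion Energy Co. (R2): 73% × 43% × 72% × 26% = 5.876208% of Slate Foods Inc.
Chain via Brightpath Partners LP → Halcyon Logistics SA → Beacon Pharma AG (R2): 100% × 17% × 26% × 33% = 1.4586% of Slate Foods Inc.
Direct interest in Slate Foods Inc: 5%.
Aggregating (R1): 5.876208% + 1.4586% + 5% = 12.334808%.
12.334808% exceeds the 10% threshold by 2.334808 percentage points.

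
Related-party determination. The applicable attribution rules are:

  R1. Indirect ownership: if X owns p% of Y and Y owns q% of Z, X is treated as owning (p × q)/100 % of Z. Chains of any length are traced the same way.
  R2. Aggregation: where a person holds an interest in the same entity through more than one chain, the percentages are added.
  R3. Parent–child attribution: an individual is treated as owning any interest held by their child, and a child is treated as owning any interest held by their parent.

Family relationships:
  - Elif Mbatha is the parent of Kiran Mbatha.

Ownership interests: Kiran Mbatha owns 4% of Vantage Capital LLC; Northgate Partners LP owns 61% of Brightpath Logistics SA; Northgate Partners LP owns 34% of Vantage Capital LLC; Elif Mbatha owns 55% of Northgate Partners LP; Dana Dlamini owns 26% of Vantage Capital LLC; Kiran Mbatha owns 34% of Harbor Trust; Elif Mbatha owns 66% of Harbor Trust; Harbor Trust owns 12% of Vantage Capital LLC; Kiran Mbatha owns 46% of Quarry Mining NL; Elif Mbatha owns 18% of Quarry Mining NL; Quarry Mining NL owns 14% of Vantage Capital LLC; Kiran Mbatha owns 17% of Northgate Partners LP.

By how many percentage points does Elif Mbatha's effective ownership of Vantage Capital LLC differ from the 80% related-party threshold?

30.56

By parent–child attribution (R3), Elif Mbatha is treated as also owning Kiran Mbatha's interest in Northgate Partners LP, giving 55% + 17% = 72%.
By parent–child attribution (R3), Elif Mbatha is treated as also owning Kiran Mbatha's interest in Quarry Mining NL, giving 18% + 46% = 64%.
By parent–child attribution (R3), Elif Mbatha is treated as also owning Kiran Mbatha's interest in Harbor Trust, giving 66% + 34% = 100%.
By parent–child attribution (R3), Elif Mbatha is treated as owning Kiran Mbatha's 4% interest in Vantage Capital LLC.
Chain via Northgate Partners LP (R1): 72% × 34% = 24.48% of Vantage Capital LLC.
Chain via Quarry Mining NL (R1): 64% × 14% = 8.96% of Vantage Capital LLC.
Chain via Harbor Trust (R1): 100% × 12% = 12% of Vantage Capital LLC.
Direct interest in Vantage Capital LLC: 4%.
Aggregating (R2): 24.48% + 8.96% + 12% + 4% = 49.44%.
49.44% falls short of the 80% threshold by 30.56 percentage points.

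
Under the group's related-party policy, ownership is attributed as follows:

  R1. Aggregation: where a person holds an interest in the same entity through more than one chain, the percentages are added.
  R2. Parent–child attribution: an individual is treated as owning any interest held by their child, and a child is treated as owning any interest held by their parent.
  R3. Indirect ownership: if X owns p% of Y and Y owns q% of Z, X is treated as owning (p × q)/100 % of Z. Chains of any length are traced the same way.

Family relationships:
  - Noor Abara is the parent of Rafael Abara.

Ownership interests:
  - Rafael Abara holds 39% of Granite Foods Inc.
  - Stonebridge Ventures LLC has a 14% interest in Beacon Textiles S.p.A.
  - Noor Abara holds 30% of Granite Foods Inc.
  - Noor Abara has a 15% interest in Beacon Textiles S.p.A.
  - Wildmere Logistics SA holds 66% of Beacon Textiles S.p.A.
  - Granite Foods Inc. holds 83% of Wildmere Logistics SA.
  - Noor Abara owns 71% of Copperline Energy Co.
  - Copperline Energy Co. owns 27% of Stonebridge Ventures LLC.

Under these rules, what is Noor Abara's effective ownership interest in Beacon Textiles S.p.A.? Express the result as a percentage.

By parent–child attribution (R2), Noor Abara is treated as also owning Rafael Abara's interest in Granite Foods Inc, giving 30% + 39% = 69%.
Chain via Granite Foods Inc. → Wildmere Logistics SA (R3): 69% × 83% × 66% = 37.7982% of Beacon Textiles S.p.A.
Chain via Copperline Energy Co. → Stonebridge Ventures LLC (R3): 71% × 27% × 14% = 2.6838% of Beacon Textiles S.p.A.
Direct interest in Beacon Textiles S.p.A: 15%.
Aggregating (R1): 37.7982% + 2.6838% + 15% = 55.482%.

55.482%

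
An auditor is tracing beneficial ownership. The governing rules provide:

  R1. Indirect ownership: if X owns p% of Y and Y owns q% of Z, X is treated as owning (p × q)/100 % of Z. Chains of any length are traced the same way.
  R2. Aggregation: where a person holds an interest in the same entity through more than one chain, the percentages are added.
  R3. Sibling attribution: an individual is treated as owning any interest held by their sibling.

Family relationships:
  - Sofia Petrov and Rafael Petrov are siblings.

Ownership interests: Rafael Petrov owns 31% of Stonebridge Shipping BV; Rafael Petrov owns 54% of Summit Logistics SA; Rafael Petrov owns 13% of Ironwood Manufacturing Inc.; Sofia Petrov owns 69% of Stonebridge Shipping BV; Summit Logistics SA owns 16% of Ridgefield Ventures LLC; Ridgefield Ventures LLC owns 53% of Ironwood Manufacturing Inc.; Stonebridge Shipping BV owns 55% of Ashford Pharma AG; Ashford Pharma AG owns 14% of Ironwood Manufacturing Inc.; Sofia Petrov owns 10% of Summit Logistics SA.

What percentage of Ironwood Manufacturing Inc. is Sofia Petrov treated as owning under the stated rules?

26.1272%

By sibling attribution (R3), Sofia Petrov is treated as also owning Rafael Petrov's interest in Stonebridge Shipping BV, giving 69% + 31% = 100%.
By sibling attribution (R3), Sofia Petrov is treated as also owning Rafael Petrov's interest in Summit Logistics SA, giving 10% + 54% = 64%.
By sibling attribution (R3), Sofia Petrov is treated as owning Rafael Petrov's 13% interest in Ironwood Manufacturing Inc.
Chain via Stonebridge Shipping BV → Ashford Pharma AG (R1): 100% × 55% × 14% = 7.7% of Ironwood Manufacturing Inc.
Chain via Summit Logistics SA → Ridgefield Ventures LLC (R1): 64% × 16% × 53% = 5.4272% of Ironwood Manufacturing Inc.
Direct interest in Ironwood Manufacturing Inc: 13%.
Aggregating (R2): 7.7% + 5.4272% + 13% = 26.1272%.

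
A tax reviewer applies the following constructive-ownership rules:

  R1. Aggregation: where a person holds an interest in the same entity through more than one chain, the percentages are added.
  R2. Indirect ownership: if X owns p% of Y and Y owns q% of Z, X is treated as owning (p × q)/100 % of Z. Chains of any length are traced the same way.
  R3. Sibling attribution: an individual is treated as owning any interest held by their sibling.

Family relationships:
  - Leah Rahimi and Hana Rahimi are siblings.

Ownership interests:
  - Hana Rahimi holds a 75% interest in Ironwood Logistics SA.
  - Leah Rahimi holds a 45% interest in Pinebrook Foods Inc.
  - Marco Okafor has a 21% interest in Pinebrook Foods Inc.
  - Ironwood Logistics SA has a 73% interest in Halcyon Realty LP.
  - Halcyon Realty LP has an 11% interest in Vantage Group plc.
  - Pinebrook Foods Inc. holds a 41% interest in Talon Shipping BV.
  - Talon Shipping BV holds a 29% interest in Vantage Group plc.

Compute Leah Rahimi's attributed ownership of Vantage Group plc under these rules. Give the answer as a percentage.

By sibling attribution (R3), Leah Rahimi is treated as owning Hana Rahimi's 75% interest in Ironwood Logistics SA.
Chain via Pinebrook Foods Inc. → Talon Shipping BV (R2): 45% × 41% × 29% = 5.3505% of Vantage Group plc.
Chain via Ironwood Logistics SA → Halcyon Realty LP (R2): 75% × 73% × 11% = 6.0225% of Vantage Group plc.
Aggregating (R1): 5.3505% + 6.0225% = 11.373%.

11.373%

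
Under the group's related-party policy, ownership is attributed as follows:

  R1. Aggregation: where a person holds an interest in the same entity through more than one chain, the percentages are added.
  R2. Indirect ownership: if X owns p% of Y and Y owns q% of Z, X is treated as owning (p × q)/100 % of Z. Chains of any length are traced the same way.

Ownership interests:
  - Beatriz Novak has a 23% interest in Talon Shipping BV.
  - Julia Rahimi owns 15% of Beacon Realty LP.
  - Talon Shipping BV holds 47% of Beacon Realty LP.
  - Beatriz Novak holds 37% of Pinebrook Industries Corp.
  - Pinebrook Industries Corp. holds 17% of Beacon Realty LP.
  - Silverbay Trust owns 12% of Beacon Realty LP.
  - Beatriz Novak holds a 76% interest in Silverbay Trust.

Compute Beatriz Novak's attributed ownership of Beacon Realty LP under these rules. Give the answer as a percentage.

26.22%

Chain via Pinebrook Industries Corp. (R2): 37% × 17% = 6.29% of Beacon Realty LP.
Chain via Talon Shipping BV (R2): 23% × 47% = 10.81% of Beacon Realty LP.
Chain via Silverbay Trust (R2): 76% × 12% = 9.12% of Beacon Realty LP.
Aggregating (R1): 6.29% + 10.81% + 9.12% = 26.22%.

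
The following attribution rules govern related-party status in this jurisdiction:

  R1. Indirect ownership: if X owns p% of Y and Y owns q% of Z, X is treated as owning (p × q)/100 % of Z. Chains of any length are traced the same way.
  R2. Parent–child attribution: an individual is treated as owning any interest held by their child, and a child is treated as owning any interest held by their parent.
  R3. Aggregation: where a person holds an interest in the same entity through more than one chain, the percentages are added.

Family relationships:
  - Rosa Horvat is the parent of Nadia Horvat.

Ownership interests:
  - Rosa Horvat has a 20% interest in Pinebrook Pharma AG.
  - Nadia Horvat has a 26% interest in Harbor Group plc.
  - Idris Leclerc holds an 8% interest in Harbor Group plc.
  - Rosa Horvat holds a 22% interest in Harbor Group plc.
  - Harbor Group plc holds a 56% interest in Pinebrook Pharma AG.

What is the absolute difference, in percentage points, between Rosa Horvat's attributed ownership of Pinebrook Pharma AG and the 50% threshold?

By parent–child attribution (R2), Rosa Horvat is treated as also owning Nadia Horvat's interest in Harbor Group plc, giving 22% + 26% = 48%.
Chain via Harbor Group plc (R1): 48% × 56% = 26.88% of Pinebrook Pharma AG.
Direct interest in Pinebrook Pharma AG: 20%.
Aggregating (R3): 26.88% + 20% = 46.88%.
46.88% falls short of the 50% threshold by 3.12 percentage points.

3.12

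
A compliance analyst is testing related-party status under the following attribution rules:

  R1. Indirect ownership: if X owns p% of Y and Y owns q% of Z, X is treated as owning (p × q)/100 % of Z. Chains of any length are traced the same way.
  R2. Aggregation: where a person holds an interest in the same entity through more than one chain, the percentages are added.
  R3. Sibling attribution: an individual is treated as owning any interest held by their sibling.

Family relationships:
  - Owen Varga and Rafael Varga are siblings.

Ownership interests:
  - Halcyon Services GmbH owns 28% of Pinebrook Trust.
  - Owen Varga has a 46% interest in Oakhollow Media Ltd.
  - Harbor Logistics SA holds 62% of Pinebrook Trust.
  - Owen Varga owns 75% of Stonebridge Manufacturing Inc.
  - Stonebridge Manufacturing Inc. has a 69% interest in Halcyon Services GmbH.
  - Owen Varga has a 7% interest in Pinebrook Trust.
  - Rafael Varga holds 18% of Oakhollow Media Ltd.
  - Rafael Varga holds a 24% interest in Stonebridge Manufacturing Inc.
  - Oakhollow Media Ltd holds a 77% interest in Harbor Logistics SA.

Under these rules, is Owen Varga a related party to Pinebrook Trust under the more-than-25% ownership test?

Yes

By sibling attribution (R3), Owen Varga is treated as also owning Rafael Varga's interest in Oakhollow Media Ltd, giving 46% + 18% = 64%.
By sibling attribution (R3), Owen Varga is treated as also owning Rafael Varga's interest in Stonebridge Manufacturing Inc, giving 75% + 24% = 99%.
Chain via Oakhollow Media Ltd → Harbor Logistics SA (R1): 64% × 77% × 62% = 30.5536% of Pinebrook Trust.
Chain via Stonebridge Manufacturing Inc. → Halcyon Services GmbH (R1): 99% × 69% × 28% = 19.1268% of Pinebrook Trust.
Direct interest in Pinebrook Trust: 7%.
Aggregating (R2): 30.5536% + 19.1268% + 7% = 56.6804%.
56.6804% exceeds the 25% threshold, so Owen is a related party to Pinebrook Trust.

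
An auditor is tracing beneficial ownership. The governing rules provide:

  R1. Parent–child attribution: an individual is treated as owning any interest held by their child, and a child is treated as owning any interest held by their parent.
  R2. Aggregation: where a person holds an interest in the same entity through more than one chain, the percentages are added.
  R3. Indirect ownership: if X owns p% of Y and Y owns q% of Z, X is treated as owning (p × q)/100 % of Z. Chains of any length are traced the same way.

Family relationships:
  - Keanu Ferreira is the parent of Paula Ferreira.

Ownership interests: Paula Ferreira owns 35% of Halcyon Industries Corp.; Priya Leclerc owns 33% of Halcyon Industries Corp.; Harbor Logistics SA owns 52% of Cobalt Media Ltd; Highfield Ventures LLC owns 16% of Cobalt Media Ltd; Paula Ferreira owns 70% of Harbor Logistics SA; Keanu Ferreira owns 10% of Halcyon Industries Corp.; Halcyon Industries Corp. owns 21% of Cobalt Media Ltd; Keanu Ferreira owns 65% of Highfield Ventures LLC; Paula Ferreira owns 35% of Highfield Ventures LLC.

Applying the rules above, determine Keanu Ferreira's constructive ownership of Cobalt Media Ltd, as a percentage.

61.85%

By parent–child attribution (R1), Keanu Ferreira is treated as also owning Paula Ferreira's interest in Highfield Ventures LLC, giving 65% + 35% = 100%.
By parent–child attribution (R1), Keanu Ferreira is treated as also owning Paula Ferreira's interest in Halcyon Industries Corp, giving 10% + 35% = 45%.
By parent–child attribution (R1), Keanu Ferreira is treated as owning Paula Ferreira's 70% interest in Harbor Logistics SA.
Chain via Highfield Ventures LLC (R3): 100% × 16% = 16% of Cobalt Media Ltd.
Chain via Halcyon Industries Corp. (R3): 45% × 21% = 9.45% of Cobalt Media Ltd.
Chain via Harbor Logistics SA (R3): 70% × 52% = 36.4% of Cobalt Media Ltd.
Aggregating (R2): 16% + 9.45% + 36.4% = 61.85%.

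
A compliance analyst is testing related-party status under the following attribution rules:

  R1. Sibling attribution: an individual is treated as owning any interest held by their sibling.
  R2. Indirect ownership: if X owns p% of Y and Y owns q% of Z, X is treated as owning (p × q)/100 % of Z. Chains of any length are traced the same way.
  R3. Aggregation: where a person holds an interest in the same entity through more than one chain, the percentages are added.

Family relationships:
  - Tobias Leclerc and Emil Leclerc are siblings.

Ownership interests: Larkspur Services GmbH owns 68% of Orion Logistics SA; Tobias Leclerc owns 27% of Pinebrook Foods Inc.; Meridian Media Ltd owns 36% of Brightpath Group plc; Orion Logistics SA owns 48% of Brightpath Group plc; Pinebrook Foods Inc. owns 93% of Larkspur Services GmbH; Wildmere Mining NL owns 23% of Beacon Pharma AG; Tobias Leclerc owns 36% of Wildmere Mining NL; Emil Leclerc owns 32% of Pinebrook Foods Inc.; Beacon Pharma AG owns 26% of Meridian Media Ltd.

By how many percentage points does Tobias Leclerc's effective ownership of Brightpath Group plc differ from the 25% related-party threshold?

By sibling attribution (R1), Tobias Leclerc is treated as also owning Emil Leclerc's interest in Pinebrook Foods Inc, giving 27% + 32% = 59%.
Chain via Pinebrook Foods Inc. → Larkspur Services GmbH → Orion Logistics SA (R2): 59% × 93% × 68% × 48% = 17.909568% of Brightpath Group plc.
Chain via Wildmere Mining NL → Beacon Pharma AG → Meridian Media Ltd (R2): 36% × 23% × 26% × 36% = 0.775008% of Brightpath Group plc.
Aggregating (R3): 17.909568% + 0.775008% = 18.684576%.
18.684576% falls short of the 25% threshold by 6.315424 percentage points.

6.315424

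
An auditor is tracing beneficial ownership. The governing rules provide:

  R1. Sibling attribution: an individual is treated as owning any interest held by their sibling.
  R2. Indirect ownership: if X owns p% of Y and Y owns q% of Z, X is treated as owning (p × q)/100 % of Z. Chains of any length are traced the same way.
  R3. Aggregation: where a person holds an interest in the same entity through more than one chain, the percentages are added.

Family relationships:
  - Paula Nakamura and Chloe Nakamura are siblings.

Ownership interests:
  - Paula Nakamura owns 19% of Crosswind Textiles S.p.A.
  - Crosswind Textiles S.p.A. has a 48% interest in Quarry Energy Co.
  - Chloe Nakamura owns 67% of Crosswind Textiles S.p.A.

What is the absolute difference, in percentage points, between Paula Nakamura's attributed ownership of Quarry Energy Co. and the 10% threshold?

31.28

By sibling attribution (R1), Paula Nakamura is treated as also owning Chloe Nakamura's interest in Crosswind Textiles S.p.A, giving 19% + 67% = 86%.
Chain via Crosswind Textiles S.p.A. (R2): 86% × 48% = 41.28% of Quarry Energy Co.
41.28% exceeds the 10% threshold by 31.28 percentage points.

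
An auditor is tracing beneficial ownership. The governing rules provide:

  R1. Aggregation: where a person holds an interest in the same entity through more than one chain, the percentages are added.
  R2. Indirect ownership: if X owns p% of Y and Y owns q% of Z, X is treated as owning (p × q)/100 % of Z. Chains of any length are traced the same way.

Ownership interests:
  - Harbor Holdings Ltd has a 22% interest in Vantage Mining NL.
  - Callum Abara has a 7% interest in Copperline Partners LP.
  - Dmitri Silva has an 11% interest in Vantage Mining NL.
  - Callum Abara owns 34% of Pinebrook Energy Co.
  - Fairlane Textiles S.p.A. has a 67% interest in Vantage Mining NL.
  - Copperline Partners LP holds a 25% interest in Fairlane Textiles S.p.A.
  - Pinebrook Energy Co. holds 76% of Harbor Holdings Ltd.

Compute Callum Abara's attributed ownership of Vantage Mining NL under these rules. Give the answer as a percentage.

Chain via Pinebrook Energy Co. → Harbor Holdings Ltd (R2): 34% × 76% × 22% = 5.6848% of Vantage Mining NL.
Chain via Copperline Partners LP → Fairlane Textiles S.p.A. (R2): 7% × 25% × 67% = 1.1725% of Vantage Mining NL.
Aggregating (R1): 5.6848% + 1.1725% = 6.8573%.

6.8573%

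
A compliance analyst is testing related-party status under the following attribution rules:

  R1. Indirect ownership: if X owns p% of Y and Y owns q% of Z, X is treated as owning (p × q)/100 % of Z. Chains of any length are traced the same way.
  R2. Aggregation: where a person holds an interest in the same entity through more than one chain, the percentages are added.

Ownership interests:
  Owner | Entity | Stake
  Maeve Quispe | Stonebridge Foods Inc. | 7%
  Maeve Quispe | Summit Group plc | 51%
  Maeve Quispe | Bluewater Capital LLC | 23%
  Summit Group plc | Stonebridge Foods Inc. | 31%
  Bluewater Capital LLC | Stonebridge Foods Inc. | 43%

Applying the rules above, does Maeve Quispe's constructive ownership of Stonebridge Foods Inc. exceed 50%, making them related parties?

No

Chain via Bluewater Capital LLC (R1): 23% × 43% = 9.89% of Stonebridge Foods Inc.
Chain via Summit Group plc (R1): 51% × 31% = 15.81% of Stonebridge Foods Inc.
Direct interest in Stonebridge Foods Inc: 7%.
Aggregating (R2): 9.89% + 15.81% + 7% = 32.7%.
32.7% does not exceed the 50% threshold, so Maeve is not a related party to Stonebridge Foods Inc.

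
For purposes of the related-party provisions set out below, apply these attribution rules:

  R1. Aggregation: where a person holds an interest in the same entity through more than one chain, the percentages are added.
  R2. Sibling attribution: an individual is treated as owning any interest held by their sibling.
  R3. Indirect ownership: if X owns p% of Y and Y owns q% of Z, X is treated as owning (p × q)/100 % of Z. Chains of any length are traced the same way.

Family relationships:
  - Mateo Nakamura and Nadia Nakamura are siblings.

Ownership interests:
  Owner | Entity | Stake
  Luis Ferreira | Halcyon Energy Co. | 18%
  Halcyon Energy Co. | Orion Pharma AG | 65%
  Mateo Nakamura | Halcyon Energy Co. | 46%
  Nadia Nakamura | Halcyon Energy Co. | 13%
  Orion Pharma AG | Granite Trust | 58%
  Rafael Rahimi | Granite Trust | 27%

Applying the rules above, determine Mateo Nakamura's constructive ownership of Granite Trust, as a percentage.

By sibling attribution (R2), Mateo Nakamura is treated as also owning Nadia Nakamura's interest in Halcyon Energy Co, giving 46% + 13% = 59%.
Chain via Halcyon Energy Co. → Orion Pharma AG (R3): 59% × 65% × 58% = 22.243% of Granite Trust.

22.243%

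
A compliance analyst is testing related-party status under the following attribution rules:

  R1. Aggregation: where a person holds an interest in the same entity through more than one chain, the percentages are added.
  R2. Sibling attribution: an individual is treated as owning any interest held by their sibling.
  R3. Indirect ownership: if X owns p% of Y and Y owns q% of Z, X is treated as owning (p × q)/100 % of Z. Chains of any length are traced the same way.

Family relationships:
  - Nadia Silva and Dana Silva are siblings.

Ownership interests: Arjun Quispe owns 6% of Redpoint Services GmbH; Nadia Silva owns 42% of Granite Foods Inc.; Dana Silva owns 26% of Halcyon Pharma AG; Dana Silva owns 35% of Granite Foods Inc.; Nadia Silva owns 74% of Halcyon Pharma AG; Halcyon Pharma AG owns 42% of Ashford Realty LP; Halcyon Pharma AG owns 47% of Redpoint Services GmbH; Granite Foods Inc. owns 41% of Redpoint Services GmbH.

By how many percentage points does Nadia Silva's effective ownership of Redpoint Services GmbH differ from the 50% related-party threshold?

By sibling attribution (R2), Nadia Silva is treated as also owning Dana Silva's interest in Halcyon Pharma AG, giving 74% + 26% = 100%.
By sibling attribution (R2), Nadia Silva is treated as also owning Dana Silva's interest in Granite Foods Inc, giving 42% + 35% = 77%.
Chain via Halcyon Pharma AG (R3): 100% × 47% = 47% of Redpoint Services GmbH.
Chain via Granite Foods Inc. (R3): 77% × 41% = 31.57% of Redpoint Services GmbH.
Aggregating (R1): 47% + 31.57% = 78.57%.
78.57% exceeds the 50% threshold by 28.57 percentage points.

28.57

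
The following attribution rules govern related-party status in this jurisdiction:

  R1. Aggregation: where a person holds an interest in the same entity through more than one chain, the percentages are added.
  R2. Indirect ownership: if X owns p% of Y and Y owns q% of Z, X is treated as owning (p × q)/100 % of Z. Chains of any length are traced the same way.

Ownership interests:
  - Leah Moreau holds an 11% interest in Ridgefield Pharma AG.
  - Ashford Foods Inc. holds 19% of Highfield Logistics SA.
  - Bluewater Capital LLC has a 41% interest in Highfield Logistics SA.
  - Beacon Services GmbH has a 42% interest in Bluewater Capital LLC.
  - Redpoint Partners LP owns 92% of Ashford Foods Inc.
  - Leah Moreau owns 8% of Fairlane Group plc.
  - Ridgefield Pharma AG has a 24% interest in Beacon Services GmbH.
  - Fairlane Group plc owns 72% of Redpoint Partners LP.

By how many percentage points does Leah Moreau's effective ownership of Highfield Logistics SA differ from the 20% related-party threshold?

18.538544

Chain via Fairlane Group plc → Redpoint Partners LP → Ashford Foods Inc. (R2): 8% × 72% × 92% × 19% = 1.006848% of Highfield Logistics SA.
Chain via Ridgefield Pharma AG → Beacon Services GmbH → Bluewater Capital LLC (R2): 11% × 24% × 42% × 41% = 0.454608% of Highfield Logistics SA.
Aggregating (R1): 1.006848% + 0.454608% = 1.461456%.
1.461456% falls short of the 20% threshold by 18.538544 percentage points.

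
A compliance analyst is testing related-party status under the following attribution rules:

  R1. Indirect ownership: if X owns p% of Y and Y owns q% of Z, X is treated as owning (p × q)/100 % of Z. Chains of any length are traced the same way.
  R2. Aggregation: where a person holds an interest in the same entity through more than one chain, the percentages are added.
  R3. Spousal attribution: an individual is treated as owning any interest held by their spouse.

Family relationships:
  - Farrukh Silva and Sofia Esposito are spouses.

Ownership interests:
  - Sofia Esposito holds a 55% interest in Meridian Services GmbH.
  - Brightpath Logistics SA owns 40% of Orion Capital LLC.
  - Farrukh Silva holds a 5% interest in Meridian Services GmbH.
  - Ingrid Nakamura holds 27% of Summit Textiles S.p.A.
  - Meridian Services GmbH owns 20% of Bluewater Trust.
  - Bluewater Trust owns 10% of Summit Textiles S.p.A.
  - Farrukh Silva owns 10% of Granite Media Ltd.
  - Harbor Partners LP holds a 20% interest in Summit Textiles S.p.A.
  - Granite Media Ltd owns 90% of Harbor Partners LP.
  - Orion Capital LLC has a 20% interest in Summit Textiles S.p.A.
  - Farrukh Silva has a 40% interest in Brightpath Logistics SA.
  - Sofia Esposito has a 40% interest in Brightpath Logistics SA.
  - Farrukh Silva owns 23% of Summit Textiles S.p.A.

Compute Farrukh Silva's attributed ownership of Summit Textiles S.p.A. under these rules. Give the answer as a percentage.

32.4%

By spousal attribution (R3), Farrukh Silva is treated as also owning Sofia Esposito's interest in Meridian Services GmbH, giving 5% + 55% = 60%.
By spousal attribution (R3), Farrukh Silva is treated as also owning Sofia Esposito's interest in Brightpath Logistics SA, giving 40% + 40% = 80%.
Chain via Meridian Services GmbH → Bluewater Trust (R1): 60% × 20% × 10% = 1.2% of Summit Textiles S.p.A.
Chain via Granite Media Ltd → Harbor Partners LP (R1): 10% × 90% × 20% = 1.8% of Summit Textiles S.p.A.
Chain via Brightpath Logistics SA → Orion Capital LLC (R1): 80% × 40% × 20% = 6.4% of Summit Textiles S.p.A.
Direct interest in Summit Textiles S.p.A: 23%.
Aggregating (R2): 1.2% + 1.8% + 6.4% + 23% = 32.4%.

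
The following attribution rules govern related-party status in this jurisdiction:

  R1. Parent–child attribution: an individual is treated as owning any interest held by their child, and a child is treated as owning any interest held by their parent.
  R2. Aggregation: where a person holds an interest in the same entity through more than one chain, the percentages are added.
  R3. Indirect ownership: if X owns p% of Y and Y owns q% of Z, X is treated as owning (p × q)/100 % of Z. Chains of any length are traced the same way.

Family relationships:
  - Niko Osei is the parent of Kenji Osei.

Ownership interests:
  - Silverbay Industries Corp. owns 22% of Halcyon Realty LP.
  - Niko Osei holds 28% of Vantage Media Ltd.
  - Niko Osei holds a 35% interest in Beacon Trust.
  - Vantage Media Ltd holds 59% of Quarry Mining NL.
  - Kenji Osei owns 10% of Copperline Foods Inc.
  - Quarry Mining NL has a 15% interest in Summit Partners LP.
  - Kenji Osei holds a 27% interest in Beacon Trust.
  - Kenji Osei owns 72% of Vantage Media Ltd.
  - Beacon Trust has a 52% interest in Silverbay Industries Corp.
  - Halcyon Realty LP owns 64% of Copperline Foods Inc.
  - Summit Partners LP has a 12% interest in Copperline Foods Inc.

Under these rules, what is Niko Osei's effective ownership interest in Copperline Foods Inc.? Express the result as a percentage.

By parent–child attribution (R1), Niko Osei is treated as also owning Kenji Osei's interest in Beacon Trust, giving 35% + 27% = 62%.
By parent–child attribution (R1), Niko Osei is treated as also owning Kenji Osei's interest in Vantage Media Ltd, giving 28% + 72% = 100%.
By parent–child attribution (R1), Niko Osei is treated as owning Kenji Osei's 10% interest in Copperline Foods Inc.
Chain via Beacon Trust → Silverbay Industries Corp. → Halcyon Realty LP (R3): 62% × 52% × 22% × 64% = 4.539392% of Copperline Foods Inc.
Chain via Vantage Media Ltd → Quarry Mining NL → Summit Partners LP (R3): 100% × 59% × 15% × 12% = 1.062% of Copperline Foods Inc.
Direct interest in Copperline Foods Inc: 10%.
Aggregating (R2): 4.539392% + 1.062% + 10% = 15.601392%.

15.601392%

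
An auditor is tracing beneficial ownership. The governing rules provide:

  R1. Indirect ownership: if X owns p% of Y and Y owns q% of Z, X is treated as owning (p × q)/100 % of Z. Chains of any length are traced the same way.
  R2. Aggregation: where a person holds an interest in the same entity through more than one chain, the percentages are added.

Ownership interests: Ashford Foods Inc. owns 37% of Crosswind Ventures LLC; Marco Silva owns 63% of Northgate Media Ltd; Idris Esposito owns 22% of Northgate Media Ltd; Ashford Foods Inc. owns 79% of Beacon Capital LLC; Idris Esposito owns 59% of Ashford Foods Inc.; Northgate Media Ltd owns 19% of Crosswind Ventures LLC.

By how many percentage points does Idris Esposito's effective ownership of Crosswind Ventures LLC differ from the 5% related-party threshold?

21.01

Chain via Ashford Foods Inc. (R1): 59% × 37% = 21.83% of Crosswind Ventures LLC.
Chain via Northgate Media Ltd (R1): 22% × 19% = 4.18% of Crosswind Ventures LLC.
Aggregating (R2): 21.83% + 4.18% = 26.01%.
26.01% exceeds the 5% threshold by 21.01 percentage points.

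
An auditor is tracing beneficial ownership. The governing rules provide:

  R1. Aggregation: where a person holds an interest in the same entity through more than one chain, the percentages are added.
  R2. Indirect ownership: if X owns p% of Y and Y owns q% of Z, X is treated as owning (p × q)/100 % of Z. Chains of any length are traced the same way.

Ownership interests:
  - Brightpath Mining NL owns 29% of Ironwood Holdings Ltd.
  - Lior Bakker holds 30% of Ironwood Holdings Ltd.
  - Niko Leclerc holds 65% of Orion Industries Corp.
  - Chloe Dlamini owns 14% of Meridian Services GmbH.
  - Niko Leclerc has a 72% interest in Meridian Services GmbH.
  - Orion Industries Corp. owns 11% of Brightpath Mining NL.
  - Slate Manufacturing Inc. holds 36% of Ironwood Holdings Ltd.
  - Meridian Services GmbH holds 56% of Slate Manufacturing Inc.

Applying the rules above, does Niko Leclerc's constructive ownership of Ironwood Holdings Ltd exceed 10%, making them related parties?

Yes

Chain via Orion Industries Corp. → Brightpath Mining NL (R2): 65% × 11% × 29% = 2.0735% of Ironwood Holdings Ltd.
Chain via Meridian Services GmbH → Slate Manufacturing Inc. (R2): 72% × 56% × 36% = 14.5152% of Ironwood Holdings Ltd.
Aggregating (R1): 2.0735% + 14.5152% = 16.5887%.
16.5887% exceeds the 10% threshold, so Niko is a related party to Ironwood Holdings Ltd.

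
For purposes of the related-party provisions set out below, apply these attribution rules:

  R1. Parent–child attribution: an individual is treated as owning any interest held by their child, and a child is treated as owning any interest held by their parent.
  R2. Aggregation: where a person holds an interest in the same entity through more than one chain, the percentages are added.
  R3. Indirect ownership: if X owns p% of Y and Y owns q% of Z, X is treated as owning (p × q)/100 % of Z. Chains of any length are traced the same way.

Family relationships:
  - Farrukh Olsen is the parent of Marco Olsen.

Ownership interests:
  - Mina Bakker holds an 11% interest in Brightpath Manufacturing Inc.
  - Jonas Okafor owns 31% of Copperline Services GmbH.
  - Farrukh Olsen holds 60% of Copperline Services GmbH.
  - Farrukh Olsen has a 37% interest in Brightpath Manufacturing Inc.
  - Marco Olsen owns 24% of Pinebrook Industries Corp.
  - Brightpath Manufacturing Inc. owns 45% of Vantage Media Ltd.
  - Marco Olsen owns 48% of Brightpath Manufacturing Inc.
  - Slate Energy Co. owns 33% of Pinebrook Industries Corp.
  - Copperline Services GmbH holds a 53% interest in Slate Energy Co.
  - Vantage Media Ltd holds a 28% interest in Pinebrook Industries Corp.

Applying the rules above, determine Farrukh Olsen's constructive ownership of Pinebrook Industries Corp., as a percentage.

By parent–child attribution (R1), Farrukh Olsen is treated as also owning Marco Olsen's interest in Brightpath Manufacturing Inc, giving 37% + 48% = 85%.
By parent–child attribution (R1), Farrukh Olsen is treated as owning Marco Olsen's 24% interest in Pinebrook Industries Corp.
Chain via Brightpath Manufacturing Inc. → Vantage Media Ltd (R3): 85% × 45% × 28% = 10.71% of Pinebrook Industries Corp.
Chain via Copperline Services GmbH → Slate Energy Co. (R3): 60% × 53% × 33% = 10.494% of Pinebrook Industries Corp.
Direct interest in Pinebrook Industries Corp: 24%.
Aggregating (R2): 10.71% + 10.494% + 24% = 45.204%.

45.204%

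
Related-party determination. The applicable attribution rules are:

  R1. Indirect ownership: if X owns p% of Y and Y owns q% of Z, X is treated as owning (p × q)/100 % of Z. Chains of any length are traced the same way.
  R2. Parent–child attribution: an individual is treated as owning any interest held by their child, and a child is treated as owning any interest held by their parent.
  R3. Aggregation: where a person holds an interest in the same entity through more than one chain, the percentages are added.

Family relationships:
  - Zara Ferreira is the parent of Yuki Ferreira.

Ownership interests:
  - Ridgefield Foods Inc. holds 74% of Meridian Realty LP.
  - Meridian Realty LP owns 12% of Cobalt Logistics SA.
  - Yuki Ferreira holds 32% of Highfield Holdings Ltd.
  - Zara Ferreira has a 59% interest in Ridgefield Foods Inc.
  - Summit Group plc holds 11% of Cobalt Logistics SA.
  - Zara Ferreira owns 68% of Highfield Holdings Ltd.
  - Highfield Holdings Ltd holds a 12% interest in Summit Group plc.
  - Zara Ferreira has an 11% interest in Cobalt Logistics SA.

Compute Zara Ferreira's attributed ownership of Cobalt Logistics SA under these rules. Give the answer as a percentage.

17.5592%

By parent–child attribution (R2), Zara Ferreira is treated as also owning Yuki Ferreira's interest in Highfield Holdings Ltd, giving 68% + 32% = 100%.
Chain via Ridgefield Foods Inc. → Meridian Realty LP (R1): 59% × 74% × 12% = 5.2392% of Cobalt Logistics SA.
Chain via Highfield Holdings Ltd → Summit Group plc (R1): 100% × 12% × 11% = 1.32% of Cobalt Logistics SA.
Direct interest in Cobalt Logistics SA: 11%.
Aggregating (R3): 5.2392% + 1.32% + 11% = 17.5592%.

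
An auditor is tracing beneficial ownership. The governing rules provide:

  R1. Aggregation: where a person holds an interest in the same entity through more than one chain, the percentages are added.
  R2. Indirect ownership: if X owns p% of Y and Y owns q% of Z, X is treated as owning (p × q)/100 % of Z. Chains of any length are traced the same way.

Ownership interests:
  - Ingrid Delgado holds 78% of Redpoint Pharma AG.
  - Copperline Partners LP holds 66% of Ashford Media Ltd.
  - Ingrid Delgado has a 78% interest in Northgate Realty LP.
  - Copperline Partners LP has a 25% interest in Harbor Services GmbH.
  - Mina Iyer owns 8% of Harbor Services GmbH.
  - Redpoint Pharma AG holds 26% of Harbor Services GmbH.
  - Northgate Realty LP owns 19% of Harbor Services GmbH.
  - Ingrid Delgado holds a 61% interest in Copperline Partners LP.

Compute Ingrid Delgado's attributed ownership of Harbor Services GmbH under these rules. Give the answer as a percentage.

Chain via Northgate Realty LP (R2): 78% × 19% = 14.82% of Harbor Services GmbH.
Chain via Redpoint Pharma AG (R2): 78% × 26% = 20.28% of Harbor Services GmbH.
Chain via Copperline Partners LP (R2): 61% × 25% = 15.25% of Harbor Services GmbH.
Aggregating (R1): 14.82% + 20.28% + 15.25% = 50.35%.

50.35%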